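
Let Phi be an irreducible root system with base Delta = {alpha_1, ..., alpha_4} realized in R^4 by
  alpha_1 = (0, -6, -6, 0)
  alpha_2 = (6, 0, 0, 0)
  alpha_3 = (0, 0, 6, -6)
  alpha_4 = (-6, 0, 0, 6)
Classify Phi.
Compute the Cartan integers a_ij = 2(alpha_i, alpha_j)/(alpha_j, alpha_j); the resulting 4x4 Cartan matrix is
[[2, 0, -1, 0], [0, 2, 0, -1], [-1, 0, 2, -1], [0, -2, -1, 2]].
The roots have two lengths (squared-length ratio 2:1); the short ones are alpha_{2}. The associated Dynkin diagram is a chain of 4 nodes with a double edge at one end; the terminal node there is the unique short simple root (B_4), so the type is B_4 (the algebra so(9)).

B4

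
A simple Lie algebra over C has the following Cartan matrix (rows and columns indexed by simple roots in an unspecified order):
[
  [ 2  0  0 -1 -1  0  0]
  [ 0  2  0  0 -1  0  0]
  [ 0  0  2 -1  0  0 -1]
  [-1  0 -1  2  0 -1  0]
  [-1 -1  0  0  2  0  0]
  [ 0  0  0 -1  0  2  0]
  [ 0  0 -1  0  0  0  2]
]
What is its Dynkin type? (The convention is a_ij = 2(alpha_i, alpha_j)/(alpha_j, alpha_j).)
E_7

The matrix has rank 7 with 2's on the diagonal. Reading the off-diagonal entries as Dynkin edges (a single edge where a_ij = a_ji = -1; a double or triple edge where a_ij * a_ji = 2 or 3), the diagram is a chain of 6 nodes with one extra node attached to the third node from one end (E_7). One simple-root ordering that puts it in standard form is (alpha_7, alpha_6, alpha_3, alpha_4, alpha_1, alpha_5, alpha_2). So the algebra is type E_7.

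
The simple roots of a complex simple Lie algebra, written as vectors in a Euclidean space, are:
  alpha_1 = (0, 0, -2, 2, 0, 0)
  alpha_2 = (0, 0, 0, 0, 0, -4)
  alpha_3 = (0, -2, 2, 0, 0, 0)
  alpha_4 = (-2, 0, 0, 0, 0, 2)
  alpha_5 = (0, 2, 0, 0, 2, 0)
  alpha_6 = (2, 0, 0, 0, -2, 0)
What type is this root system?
C_6 (sp(12))

Compute the Cartan integers a_ij = 2(alpha_i, alpha_j)/(alpha_j, alpha_j); the resulting 6x6 Cartan matrix is
[[2, 0, -1, 0, 0, 0], [0, 2, 0, -2, 0, 0], [-1, 0, 2, 0, -1, 0], [0, -1, 0, 2, 0, -1], [0, 0, -1, 0, 2, -1], [0, 0, 0, -1, -1, 2]].
The roots have two lengths (squared-length ratio 2:1); the short ones are alpha_{1,3,4,5,6}. The associated Dynkin diagram is a chain of 6 nodes with a double edge at one end; the terminal node there is the unique long simple root (C_6), so the type is C_6 (the algebra sp(12)).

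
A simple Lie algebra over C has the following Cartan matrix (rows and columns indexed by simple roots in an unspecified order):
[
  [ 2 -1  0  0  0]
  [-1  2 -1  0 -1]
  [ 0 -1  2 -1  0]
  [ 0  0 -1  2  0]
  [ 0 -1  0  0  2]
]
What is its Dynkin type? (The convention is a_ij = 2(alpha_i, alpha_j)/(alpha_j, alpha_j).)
D5

The matrix has rank 5 with 2's on the diagonal. Reading the off-diagonal entries as Dynkin edges (a single edge where a_ij = a_ji = -1; a double or triple edge where a_ij * a_ji = 2 or 3), the diagram is a chain of 3 nodes with a fork of two nodes at one end (D_5). One simple-root ordering that puts it in standard form is (alpha_4, alpha_3, alpha_2, alpha_1, alpha_5). So the algebra is type D_5, i.e. so(10).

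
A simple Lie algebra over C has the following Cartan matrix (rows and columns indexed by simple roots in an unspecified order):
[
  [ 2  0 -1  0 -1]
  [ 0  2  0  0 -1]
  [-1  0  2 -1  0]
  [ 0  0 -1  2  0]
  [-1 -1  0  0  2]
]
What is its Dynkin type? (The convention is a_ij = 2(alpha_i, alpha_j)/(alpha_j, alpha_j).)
A5

The matrix has rank 5 with 2's on the diagonal. Reading the off-diagonal entries as Dynkin edges (a single edge where a_ij = a_ji = -1; a double or triple edge where a_ij * a_ji = 2 or 3), the diagram is a chain of 5 nodes with single edges (A_5). One simple-root ordering that puts it in standard form is (alpha_2, alpha_5, alpha_1, alpha_3, alpha_4). So the algebra is type A_5, i.e. sl(6).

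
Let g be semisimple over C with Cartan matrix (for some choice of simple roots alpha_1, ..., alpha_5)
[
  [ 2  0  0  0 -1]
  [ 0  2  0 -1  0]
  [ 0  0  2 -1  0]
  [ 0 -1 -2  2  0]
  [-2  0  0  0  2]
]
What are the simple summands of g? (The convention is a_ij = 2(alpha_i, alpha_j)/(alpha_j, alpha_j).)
The diagram associated to this matrix has two connected components: the simple roots {alpha_1, alpha_5} form a chain of 2 nodes with a double edge at one end; the terminal node there is the unique short simple root (B_2), and {alpha_2, alpha_3, alpha_4} form a chain of 3 nodes with a double edge at one end; the terminal node there is the unique short simple root (B_3). A semisimple Lie algebra decomposes uniquely as the direct sum of simple ideals, one per connected component of its Dynkin diagram, so g ≅ B_2 ⊕ B_3 (dimension 10 + 21 = 31).

B_2 + B_3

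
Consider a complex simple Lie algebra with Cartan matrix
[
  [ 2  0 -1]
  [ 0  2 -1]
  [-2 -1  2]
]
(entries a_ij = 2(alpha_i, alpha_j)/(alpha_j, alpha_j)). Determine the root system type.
The matrix has rank 3 with 2's on the diagonal. Reading the off-diagonal entries as Dynkin edges (a single edge where a_ij = a_ji = -1; a double or triple edge where a_ij * a_ji = 2 or 3), the diagram is a chain of 3 nodes with a double edge at one end; the terminal node there is the unique short simple root (B_3). One simple-root ordering that puts it in standard form is (alpha_2, alpha_3, alpha_1). So the algebra is type B_3, i.e. so(7).

type B_3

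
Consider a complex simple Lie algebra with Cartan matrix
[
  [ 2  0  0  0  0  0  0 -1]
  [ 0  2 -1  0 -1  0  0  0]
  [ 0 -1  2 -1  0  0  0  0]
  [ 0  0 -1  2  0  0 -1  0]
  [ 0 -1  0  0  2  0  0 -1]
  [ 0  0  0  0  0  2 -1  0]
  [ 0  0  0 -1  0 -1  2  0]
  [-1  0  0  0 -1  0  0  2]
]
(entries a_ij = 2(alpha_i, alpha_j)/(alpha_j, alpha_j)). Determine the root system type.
The matrix has rank 8 with 2's on the diagonal. Reading the off-diagonal entries as Dynkin edges (a single edge where a_ij = a_ji = -1; a double or triple edge where a_ij * a_ji = 2 or 3), the diagram is a chain of 8 nodes with single edges (A_8). One simple-root ordering that puts it in standard form is (alpha_6, alpha_7, alpha_4, alpha_3, alpha_2, alpha_5, alpha_8, alpha_1). So the algebra is type A_8, i.e. sl(9).

type A_8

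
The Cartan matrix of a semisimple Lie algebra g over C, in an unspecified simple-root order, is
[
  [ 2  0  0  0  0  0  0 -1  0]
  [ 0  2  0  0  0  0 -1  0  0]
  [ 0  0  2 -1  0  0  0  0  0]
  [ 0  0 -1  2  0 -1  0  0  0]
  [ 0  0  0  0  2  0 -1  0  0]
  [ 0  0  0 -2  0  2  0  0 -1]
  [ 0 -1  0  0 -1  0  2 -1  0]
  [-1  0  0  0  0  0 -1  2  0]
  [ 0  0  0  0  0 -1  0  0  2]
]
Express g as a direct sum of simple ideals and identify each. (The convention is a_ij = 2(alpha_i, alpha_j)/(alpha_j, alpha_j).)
D_5 (so(10)) + F_4

The diagram associated to this matrix has two connected components: the simple roots {alpha_1, alpha_2, alpha_5, alpha_7, alpha_8} form a chain of 3 nodes with a fork of two nodes at one end (D_5), and {alpha_3, alpha_4, alpha_6, alpha_9} form a chain of 4 nodes with a double edge between the middle two (F_4). A semisimple Lie algebra decomposes uniquely as the direct sum of simple ideals, one per connected component of its Dynkin diagram, so g ≅ D_5 ⊕ F_4 (dimension 45 + 52 = 97).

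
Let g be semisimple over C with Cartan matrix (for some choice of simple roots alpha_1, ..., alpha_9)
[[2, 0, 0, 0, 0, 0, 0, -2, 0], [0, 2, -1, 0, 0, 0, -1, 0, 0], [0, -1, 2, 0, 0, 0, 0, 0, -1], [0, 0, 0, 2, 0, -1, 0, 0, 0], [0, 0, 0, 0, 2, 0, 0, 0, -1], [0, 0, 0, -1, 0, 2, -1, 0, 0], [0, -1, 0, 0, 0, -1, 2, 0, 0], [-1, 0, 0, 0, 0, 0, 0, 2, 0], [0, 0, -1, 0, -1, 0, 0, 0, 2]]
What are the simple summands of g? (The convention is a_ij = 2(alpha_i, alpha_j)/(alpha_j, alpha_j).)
type A_7 + type B_2

The diagram associated to this matrix has two connected components: the simple roots {alpha_2, alpha_3, alpha_4, alpha_5, alpha_6, alpha_7, alpha_9} form a chain of 7 nodes with single edges (A_7), and {alpha_1, alpha_8} form a chain of 2 nodes with a double edge at one end; the terminal node there is the unique short simple root (B_2). A semisimple Lie algebra decomposes uniquely as the direct sum of simple ideals, one per connected component of its Dynkin diagram, so g ≅ A_7 ⊕ B_2 (dimension 63 + 10 = 73).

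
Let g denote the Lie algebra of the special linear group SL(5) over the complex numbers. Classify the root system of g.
type A_4

This is sl(5), which has dimension 5^2 - 1 = 24 and rank 5 - 1 = 4 (a Cartan subalgebra is the diagonal traceless matrices). In the classification of classical Lie algebras, the special linear algebra sl(n+1) has type A_n; here n = 4, so the Dynkin diagram is a chain of 4 nodes with single edges (A_4). Hence the type is A_4.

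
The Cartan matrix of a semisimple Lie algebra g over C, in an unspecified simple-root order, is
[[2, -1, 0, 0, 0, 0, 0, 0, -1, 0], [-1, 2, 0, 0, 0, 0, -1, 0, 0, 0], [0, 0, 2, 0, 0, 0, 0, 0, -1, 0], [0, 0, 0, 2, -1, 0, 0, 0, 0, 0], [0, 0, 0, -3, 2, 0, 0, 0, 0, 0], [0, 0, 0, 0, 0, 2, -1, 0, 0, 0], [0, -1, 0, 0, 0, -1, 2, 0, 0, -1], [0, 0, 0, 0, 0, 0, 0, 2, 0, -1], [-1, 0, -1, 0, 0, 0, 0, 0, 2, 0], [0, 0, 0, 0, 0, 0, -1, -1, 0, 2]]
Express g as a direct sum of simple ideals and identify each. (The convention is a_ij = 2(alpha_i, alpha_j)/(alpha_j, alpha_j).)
The diagram associated to this matrix has two connected components: the simple roots {alpha_1, alpha_2, alpha_3, alpha_6, alpha_7, alpha_8, alpha_9, alpha_10} form a chain of 7 nodes with one extra node attached to the third node from one end (E_8), and {alpha_4, alpha_5} form two nodes joined by a triple edge (G_2). A semisimple Lie algebra decomposes uniquely as the direct sum of simple ideals, one per connected component of its Dynkin diagram, so g ≅ E_8 ⊕ G_2 (dimension 248 + 14 = 262).

type E_8 ⊕ type G_2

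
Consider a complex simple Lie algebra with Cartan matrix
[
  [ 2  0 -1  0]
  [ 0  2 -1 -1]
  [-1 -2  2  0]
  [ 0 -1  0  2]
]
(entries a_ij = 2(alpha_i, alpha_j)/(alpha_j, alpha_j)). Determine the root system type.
F_4

The matrix has rank 4 with 2's on the diagonal. Reading the off-diagonal entries as Dynkin edges (a single edge where a_ij = a_ji = -1; a double or triple edge where a_ij * a_ji = 2 or 3), the diagram is a chain of 4 nodes with a double edge between the middle two (F_4). One simple-root ordering that puts it in standard form is (alpha_1, alpha_3, alpha_2, alpha_4). So the algebra is type F_4.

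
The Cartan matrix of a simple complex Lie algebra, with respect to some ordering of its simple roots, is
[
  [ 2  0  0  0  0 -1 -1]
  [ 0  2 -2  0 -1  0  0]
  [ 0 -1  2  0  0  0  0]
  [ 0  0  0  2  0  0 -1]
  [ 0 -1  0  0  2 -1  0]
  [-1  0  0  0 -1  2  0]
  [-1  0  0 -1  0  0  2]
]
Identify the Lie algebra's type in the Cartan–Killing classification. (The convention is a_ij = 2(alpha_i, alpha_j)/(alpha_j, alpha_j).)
type B_7

The matrix has rank 7 with 2's on the diagonal. Reading the off-diagonal entries as Dynkin edges (a single edge where a_ij = a_ji = -1; a double or triple edge where a_ij * a_ji = 2 or 3), the diagram is a chain of 7 nodes with a double edge at one end; the terminal node there is the unique short simple root (B_7). One simple-root ordering that puts it in standard form is (alpha_4, alpha_7, alpha_1, alpha_6, alpha_5, alpha_2, alpha_3). So the algebra is type B_7, i.e. so(15).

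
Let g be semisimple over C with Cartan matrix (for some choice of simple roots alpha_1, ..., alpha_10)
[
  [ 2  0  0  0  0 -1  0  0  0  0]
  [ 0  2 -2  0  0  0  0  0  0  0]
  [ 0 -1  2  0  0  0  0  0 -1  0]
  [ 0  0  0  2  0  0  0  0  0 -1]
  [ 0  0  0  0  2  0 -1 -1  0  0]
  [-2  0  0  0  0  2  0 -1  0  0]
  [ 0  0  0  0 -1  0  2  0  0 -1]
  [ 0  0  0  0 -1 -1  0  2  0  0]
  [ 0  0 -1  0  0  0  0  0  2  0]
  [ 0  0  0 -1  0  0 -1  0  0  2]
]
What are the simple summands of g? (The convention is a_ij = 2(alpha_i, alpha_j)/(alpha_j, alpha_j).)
B_7 + C_3

The diagram associated to this matrix has two connected components: the simple roots {alpha_1, alpha_4, alpha_5, alpha_6, alpha_7, alpha_8, alpha_10} form a chain of 7 nodes with a double edge at one end; the terminal node there is the unique short simple root (B_7), and {alpha_2, alpha_3, alpha_9} form a chain of 3 nodes with a double edge at one end; the terminal node there is the unique long simple root (C_3). A semisimple Lie algebra decomposes uniquely as the direct sum of simple ideals, one per connected component of its Dynkin diagram, so g ≅ B_7 ⊕ C_3 (dimension 105 + 21 = 126).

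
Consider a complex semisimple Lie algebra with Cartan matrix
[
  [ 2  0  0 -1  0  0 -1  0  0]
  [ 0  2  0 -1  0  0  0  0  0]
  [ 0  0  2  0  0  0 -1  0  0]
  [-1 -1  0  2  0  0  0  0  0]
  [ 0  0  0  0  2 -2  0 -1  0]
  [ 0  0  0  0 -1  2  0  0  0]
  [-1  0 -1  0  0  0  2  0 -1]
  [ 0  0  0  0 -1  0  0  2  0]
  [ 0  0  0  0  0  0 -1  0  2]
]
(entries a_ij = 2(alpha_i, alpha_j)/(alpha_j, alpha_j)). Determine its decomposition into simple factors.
The diagram associated to this matrix has two connected components: the simple roots {alpha_5, alpha_6, alpha_8} form a chain of 3 nodes with a double edge at one end; the terminal node there is the unique short simple root (B_3), and {alpha_1, alpha_2, alpha_3, alpha_4, alpha_7, alpha_9} form a chain of 4 nodes with a fork of two nodes at one end (D_6). A semisimple Lie algebra decomposes uniquely as the direct sum of simple ideals, one per connected component of its Dynkin diagram, so g ≅ B_3 ⊕ D_6 (dimension 21 + 66 = 87).

B3 + D6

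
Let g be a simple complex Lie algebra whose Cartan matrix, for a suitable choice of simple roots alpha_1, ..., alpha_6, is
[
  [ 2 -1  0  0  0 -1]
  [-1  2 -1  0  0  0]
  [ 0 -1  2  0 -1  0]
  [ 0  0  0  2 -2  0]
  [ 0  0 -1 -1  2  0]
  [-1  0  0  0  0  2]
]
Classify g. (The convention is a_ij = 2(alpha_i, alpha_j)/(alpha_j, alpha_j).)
C6

The matrix has rank 6 with 2's on the diagonal. Reading the off-diagonal entries as Dynkin edges (a single edge where a_ij = a_ji = -1; a double or triple edge where a_ij * a_ji = 2 or 3), the diagram is a chain of 6 nodes with a double edge at one end; the terminal node there is the unique long simple root (C_6). One simple-root ordering that puts it in standard form is (alpha_6, alpha_1, alpha_2, alpha_3, alpha_5, alpha_4). So the algebra is type C_6, i.e. sp(12).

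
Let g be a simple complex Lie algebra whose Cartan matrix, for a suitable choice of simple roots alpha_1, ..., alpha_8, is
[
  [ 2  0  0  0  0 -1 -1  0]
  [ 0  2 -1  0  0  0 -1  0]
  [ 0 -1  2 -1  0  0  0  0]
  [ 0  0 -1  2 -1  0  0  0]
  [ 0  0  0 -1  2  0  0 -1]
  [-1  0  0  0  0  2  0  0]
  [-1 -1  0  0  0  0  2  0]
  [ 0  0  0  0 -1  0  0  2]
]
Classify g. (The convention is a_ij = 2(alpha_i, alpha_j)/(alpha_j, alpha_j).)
A_8 (sl(9))

The matrix has rank 8 with 2's on the diagonal. Reading the off-diagonal entries as Dynkin edges (a single edge where a_ij = a_ji = -1; a double or triple edge where a_ij * a_ji = 2 or 3), the diagram is a chain of 8 nodes with single edges (A_8). One simple-root ordering that puts it in standard form is (alpha_8, alpha_5, alpha_4, alpha_3, alpha_2, alpha_7, alpha_1, alpha_6). So the algebra is type A_8, i.e. sl(9).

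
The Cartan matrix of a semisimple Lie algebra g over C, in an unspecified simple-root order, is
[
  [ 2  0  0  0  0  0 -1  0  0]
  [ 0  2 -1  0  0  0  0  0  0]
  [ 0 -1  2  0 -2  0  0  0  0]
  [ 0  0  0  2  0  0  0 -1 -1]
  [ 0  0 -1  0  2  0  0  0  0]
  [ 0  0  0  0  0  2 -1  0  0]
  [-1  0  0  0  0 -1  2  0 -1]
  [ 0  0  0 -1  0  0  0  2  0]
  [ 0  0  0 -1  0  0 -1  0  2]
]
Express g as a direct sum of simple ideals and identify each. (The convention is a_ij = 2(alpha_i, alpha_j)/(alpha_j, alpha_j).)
The diagram associated to this matrix has two connected components: the simple roots {alpha_2, alpha_3, alpha_5} form a chain of 3 nodes with a double edge at one end; the terminal node there is the unique short simple root (B_3), and {alpha_1, alpha_4, alpha_6, alpha_7, alpha_8, alpha_9} form a chain of 4 nodes with a fork of two nodes at one end (D_6). A semisimple Lie algebra decomposes uniquely as the direct sum of simple ideals, one per connected component of its Dynkin diagram, so g ≅ B_3 ⊕ D_6 (dimension 21 + 66 = 87).

type B_3 ⊕ type D_6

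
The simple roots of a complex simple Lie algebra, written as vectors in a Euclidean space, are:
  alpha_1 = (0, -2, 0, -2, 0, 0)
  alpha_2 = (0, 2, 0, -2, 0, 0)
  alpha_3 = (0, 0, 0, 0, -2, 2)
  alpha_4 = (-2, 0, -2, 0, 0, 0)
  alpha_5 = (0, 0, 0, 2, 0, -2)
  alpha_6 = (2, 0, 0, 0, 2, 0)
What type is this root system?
Compute the Cartan integers a_ij = 2(alpha_i, alpha_j)/(alpha_j, alpha_j); the resulting 6x6 Cartan matrix is
[[2, 0, 0, 0, -1, 0], [0, 2, 0, 0, -1, 0], [0, 0, 2, 0, -1, -1], [0, 0, 0, 2, 0, -1], [-1, -1, -1, 0, 2, 0], [0, 0, -1, -1, 0, 2]].
All simple roots have the same length, so the diagram is simply laced. The associated Dynkin diagram is a chain of 4 nodes with a fork of two nodes at one end (D_6), so the type is D_6 (the algebra so(12)).

type D_6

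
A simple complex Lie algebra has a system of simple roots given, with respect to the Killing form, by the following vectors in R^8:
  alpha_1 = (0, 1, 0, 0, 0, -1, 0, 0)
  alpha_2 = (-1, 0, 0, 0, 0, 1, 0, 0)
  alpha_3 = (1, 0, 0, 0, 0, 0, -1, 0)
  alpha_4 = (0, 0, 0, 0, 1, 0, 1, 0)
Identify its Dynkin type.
Compute the Cartan integers a_ij = 2(alpha_i, alpha_j)/(alpha_j, alpha_j); the resulting 4x4 Cartan matrix is
[[2, -1, 0, 0], [-1, 2, -1, 0], [0, -1, 2, -1], [0, 0, -1, 2]].
All simple roots have the same length, so the diagram is simply laced. The associated Dynkin diagram is a chain of 4 nodes with single edges (A_4), so the type is A_4 (the algebra sl(5)).

A4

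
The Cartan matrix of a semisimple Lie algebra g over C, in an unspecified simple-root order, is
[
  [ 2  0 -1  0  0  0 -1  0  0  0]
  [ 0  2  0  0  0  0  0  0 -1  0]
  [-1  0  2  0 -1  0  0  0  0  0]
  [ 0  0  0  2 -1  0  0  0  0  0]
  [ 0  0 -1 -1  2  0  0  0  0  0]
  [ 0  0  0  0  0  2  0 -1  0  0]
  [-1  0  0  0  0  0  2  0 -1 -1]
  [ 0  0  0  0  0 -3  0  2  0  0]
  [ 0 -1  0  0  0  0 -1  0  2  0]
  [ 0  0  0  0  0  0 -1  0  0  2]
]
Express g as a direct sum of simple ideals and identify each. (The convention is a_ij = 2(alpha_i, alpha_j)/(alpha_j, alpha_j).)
E_8 ⊕ G_2

The diagram associated to this matrix has two connected components: the simple roots {alpha_1, alpha_2, alpha_3, alpha_4, alpha_5, alpha_7, alpha_9, alpha_10} form a chain of 7 nodes with one extra node attached to the third node from one end (E_8), and {alpha_6, alpha_8} form two nodes joined by a triple edge (G_2). A semisimple Lie algebra decomposes uniquely as the direct sum of simple ideals, one per connected component of its Dynkin diagram, so g ≅ E_8 ⊕ G_2 (dimension 248 + 14 = 262).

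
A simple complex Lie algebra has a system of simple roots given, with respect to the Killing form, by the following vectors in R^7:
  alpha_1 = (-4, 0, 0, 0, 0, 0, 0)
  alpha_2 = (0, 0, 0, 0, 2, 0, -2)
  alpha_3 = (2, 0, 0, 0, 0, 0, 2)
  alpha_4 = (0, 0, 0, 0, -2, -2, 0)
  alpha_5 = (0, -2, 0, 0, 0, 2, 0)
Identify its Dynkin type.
Compute the Cartan integers a_ij = 2(alpha_i, alpha_j)/(alpha_j, alpha_j); the resulting 5x5 Cartan matrix is
[[2, 0, -2, 0, 0], [0, 2, -1, -1, 0], [-1, -1, 2, 0, 0], [0, -1, 0, 2, -1], [0, 0, 0, -1, 2]].
The roots have two lengths (squared-length ratio 2:1); the short ones are alpha_{2,3,4,5}. The associated Dynkin diagram is a chain of 5 nodes with a double edge at one end; the terminal node there is the unique long simple root (C_5), so the type is C_5 (the algebra sp(10)).

C_5 (sp(10))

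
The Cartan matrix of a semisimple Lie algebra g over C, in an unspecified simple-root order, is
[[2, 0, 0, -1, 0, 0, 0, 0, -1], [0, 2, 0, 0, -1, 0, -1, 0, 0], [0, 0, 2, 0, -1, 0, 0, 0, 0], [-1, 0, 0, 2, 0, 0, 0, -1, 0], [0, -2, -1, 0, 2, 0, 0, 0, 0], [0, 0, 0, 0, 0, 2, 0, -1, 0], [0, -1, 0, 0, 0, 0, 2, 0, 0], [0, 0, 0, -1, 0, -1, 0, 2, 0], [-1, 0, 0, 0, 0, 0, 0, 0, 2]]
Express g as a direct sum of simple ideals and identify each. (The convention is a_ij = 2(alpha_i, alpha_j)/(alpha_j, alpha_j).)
The diagram associated to this matrix has two connected components: the simple roots {alpha_1, alpha_4, alpha_6, alpha_8, alpha_9} form a chain of 5 nodes with single edges (A_5), and {alpha_2, alpha_3, alpha_5, alpha_7} form a chain of 4 nodes with a double edge between the middle two (F_4). A semisimple Lie algebra decomposes uniquely as the direct sum of simple ideals, one per connected component of its Dynkin diagram, so g ≅ A_5 ⊕ F_4 (dimension 35 + 52 = 87).

A_5 ⊕ F_4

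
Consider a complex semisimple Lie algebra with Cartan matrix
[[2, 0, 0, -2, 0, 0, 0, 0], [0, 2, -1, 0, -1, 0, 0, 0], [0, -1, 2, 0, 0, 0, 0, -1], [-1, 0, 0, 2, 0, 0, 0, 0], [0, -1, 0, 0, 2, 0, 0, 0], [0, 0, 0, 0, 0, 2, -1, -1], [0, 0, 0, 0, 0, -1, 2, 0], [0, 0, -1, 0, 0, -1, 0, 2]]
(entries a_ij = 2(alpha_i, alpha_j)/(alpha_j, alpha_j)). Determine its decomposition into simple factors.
A6 ⊕ B2

The diagram associated to this matrix has two connected components: the simple roots {alpha_2, alpha_3, alpha_5, alpha_6, alpha_7, alpha_8} form a chain of 6 nodes with single edges (A_6), and {alpha_1, alpha_4} form a chain of 2 nodes with a double edge at one end; the terminal node there is the unique short simple root (B_2). A semisimple Lie algebra decomposes uniquely as the direct sum of simple ideals, one per connected component of its Dynkin diagram, so g ≅ A_6 ⊕ B_2 (dimension 48 + 10 = 58).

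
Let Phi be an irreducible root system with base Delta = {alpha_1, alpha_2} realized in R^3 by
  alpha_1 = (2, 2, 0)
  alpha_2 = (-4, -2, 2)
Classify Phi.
G2

Compute the Cartan integers a_ij = 2(alpha_i, alpha_j)/(alpha_j, alpha_j); the resulting 2x2 Cartan matrix is
[[2, -1], [-3, 2]].
The roots have two lengths (squared-length ratio 3:1); the short ones are alpha_{1}. The associated Dynkin diagram is two nodes joined by a triple edge (G_2), so the type is G_2.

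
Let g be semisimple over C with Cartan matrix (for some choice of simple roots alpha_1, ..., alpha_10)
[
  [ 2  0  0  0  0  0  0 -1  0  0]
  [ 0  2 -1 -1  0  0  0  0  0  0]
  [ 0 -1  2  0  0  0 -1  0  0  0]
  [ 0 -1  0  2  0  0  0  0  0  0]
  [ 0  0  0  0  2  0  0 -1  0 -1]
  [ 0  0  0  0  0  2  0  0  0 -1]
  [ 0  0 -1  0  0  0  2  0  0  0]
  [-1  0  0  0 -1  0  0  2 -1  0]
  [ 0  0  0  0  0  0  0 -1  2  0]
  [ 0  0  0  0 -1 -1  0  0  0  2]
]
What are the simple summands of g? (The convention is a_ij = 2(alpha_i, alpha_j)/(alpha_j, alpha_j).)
A4 ⊕ D6

The diagram associated to this matrix has two connected components: the simple roots {alpha_2, alpha_3, alpha_4, alpha_7} form a chain of 4 nodes with single edges (A_4), and {alpha_1, alpha_5, alpha_6, alpha_8, alpha_9, alpha_10} form a chain of 4 nodes with a fork of two nodes at one end (D_6). A semisimple Lie algebra decomposes uniquely as the direct sum of simple ideals, one per connected component of its Dynkin diagram, so g ≅ A_4 ⊕ D_6 (dimension 24 + 66 = 90).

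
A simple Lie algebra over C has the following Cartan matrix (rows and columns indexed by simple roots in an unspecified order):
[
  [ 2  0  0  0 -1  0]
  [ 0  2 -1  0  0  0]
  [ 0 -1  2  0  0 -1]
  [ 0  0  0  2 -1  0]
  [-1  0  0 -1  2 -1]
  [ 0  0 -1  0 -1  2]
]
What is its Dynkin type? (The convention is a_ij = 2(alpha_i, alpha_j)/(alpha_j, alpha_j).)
The matrix has rank 6 with 2's on the diagonal. Reading the off-diagonal entries as Dynkin edges (a single edge where a_ij = a_ji = -1; a double or triple edge where a_ij * a_ji = 2 or 3), the diagram is a chain of 4 nodes with a fork of two nodes at one end (D_6). One simple-root ordering that puts it in standard form is (alpha_2, alpha_3, alpha_6, alpha_5, alpha_4, alpha_1). So the algebra is type D_6, i.e. so(12).

D6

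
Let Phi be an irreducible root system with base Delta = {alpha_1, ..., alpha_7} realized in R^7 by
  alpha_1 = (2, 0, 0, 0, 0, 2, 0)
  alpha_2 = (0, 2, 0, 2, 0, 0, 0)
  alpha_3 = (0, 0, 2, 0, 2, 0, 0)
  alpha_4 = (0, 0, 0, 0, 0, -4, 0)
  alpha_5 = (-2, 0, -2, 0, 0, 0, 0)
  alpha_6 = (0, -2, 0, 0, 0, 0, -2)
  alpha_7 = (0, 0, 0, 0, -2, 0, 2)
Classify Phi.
Compute the Cartan integers a_ij = 2(alpha_i, alpha_j)/(alpha_j, alpha_j); the resulting 7x7 Cartan matrix is
[[2, 0, 0, -1, -1, 0, 0], [0, 2, 0, 0, 0, -1, 0], [0, 0, 2, 0, -1, 0, -1], [-2, 0, 0, 2, 0, 0, 0], [-1, 0, -1, 0, 2, 0, 0], [0, -1, 0, 0, 0, 2, -1], [0, 0, -1, 0, 0, -1, 2]].
The roots have two lengths (squared-length ratio 2:1); the short ones are alpha_{1,2,3,5,6,7}. The associated Dynkin diagram is a chain of 7 nodes with a double edge at one end; the terminal node there is the unique long simple root (C_7), so the type is C_7 (the algebra sp(14)).

C7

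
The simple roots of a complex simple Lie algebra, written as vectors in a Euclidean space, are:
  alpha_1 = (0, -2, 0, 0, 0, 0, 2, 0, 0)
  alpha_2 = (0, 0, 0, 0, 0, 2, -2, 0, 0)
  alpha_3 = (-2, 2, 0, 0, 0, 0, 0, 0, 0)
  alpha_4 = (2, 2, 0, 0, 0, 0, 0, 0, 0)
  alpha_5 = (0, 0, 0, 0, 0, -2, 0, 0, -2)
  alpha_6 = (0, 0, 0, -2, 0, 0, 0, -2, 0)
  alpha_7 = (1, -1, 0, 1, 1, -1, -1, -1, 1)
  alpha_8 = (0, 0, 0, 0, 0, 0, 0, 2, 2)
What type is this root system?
Compute the Cartan integers a_ij = 2(alpha_i, alpha_j)/(alpha_j, alpha_j); the resulting 8x8 Cartan matrix is
[[2, -1, -1, -1, 0, 0, 0, 0], [-1, 2, 0, 0, -1, 0, 0, 0], [-1, 0, 2, 0, 0, 0, -1, 0], [-1, 0, 0, 2, 0, 0, 0, 0], [0, -1, 0, 0, 2, 0, 0, -1], [0, 0, 0, 0, 0, 2, 0, -1], [0, 0, -1, 0, 0, 0, 2, 0], [0, 0, 0, 0, -1, -1, 0, 2]].
All simple roots have the same length, so the diagram is simply laced. The associated Dynkin diagram is a chain of 7 nodes with one extra node attached to the third node from one end (E_8), so the type is E_8.

type E_8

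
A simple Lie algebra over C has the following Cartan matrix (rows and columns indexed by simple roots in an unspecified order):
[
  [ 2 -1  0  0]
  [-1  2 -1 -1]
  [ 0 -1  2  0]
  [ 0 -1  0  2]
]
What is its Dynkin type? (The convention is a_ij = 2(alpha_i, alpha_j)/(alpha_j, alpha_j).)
D_4 (so(8))

The matrix has rank 4 with 2's on the diagonal. Reading the off-diagonal entries as Dynkin edges (a single edge where a_ij = a_ji = -1; a double or triple edge where a_ij * a_ji = 2 or 3), the diagram is a chain of 2 nodes with a fork of two nodes at one end (D_4). One simple-root ordering that puts it in standard form is (alpha_1, alpha_2, alpha_3, alpha_4). So the algebra is type D_4, i.e. so(8).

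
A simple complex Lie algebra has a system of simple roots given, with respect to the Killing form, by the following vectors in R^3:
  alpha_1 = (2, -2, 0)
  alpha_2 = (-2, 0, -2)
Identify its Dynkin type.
type A_2

Compute the Cartan integers a_ij = 2(alpha_i, alpha_j)/(alpha_j, alpha_j); the resulting 2x2 Cartan matrix is
[[2, -1], [-1, 2]].
All simple roots have the same length, so the diagram is simply laced. The associated Dynkin diagram is a chain of 2 nodes with single edges (A_2), so the type is A_2 (the algebra sl(3)).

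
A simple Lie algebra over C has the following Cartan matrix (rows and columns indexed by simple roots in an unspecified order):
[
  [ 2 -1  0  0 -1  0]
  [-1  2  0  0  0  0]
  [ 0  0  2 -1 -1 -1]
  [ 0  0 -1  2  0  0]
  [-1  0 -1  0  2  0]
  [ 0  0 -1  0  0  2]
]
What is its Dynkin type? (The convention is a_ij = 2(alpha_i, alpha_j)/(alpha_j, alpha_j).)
type D_6

The matrix has rank 6 with 2's on the diagonal. Reading the off-diagonal entries as Dynkin edges (a single edge where a_ij = a_ji = -1; a double or triple edge where a_ij * a_ji = 2 or 3), the diagram is a chain of 4 nodes with a fork of two nodes at one end (D_6). One simple-root ordering that puts it in standard form is (alpha_2, alpha_1, alpha_5, alpha_3, alpha_4, alpha_6). So the algebra is type D_6, i.e. so(12).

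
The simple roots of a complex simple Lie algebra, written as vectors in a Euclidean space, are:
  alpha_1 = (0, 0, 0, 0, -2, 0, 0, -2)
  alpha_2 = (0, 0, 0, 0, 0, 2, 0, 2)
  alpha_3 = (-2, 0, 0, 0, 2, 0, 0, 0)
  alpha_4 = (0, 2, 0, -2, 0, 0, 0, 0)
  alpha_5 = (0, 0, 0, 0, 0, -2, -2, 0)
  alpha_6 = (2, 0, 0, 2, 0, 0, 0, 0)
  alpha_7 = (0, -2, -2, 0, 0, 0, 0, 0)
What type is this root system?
A7

Compute the Cartan integers a_ij = 2(alpha_i, alpha_j)/(alpha_j, alpha_j); the resulting 7x7 Cartan matrix is
[[2, -1, -1, 0, 0, 0, 0], [-1, 2, 0, 0, -1, 0, 0], [-1, 0, 2, 0, 0, -1, 0], [0, 0, 0, 2, 0, -1, -1], [0, -1, 0, 0, 2, 0, 0], [0, 0, -1, -1, 0, 2, 0], [0, 0, 0, -1, 0, 0, 2]].
All simple roots have the same length, so the diagram is simply laced. The associated Dynkin diagram is a chain of 7 nodes with single edges (A_7), so the type is A_7 (the algebra sl(8)).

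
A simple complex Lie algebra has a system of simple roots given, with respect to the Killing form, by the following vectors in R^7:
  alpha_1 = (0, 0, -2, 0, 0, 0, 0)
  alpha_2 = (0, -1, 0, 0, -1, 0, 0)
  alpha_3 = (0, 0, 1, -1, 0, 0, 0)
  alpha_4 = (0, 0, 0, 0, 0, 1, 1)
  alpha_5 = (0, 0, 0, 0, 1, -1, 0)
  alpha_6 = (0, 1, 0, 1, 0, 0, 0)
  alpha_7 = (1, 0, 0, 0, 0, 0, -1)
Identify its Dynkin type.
Compute the Cartan integers a_ij = 2(alpha_i, alpha_j)/(alpha_j, alpha_j); the resulting 7x7 Cartan matrix is
[[2, 0, -2, 0, 0, 0, 0], [0, 2, 0, 0, -1, -1, 0], [-1, 0, 2, 0, 0, -1, 0], [0, 0, 0, 2, -1, 0, -1], [0, -1, 0, -1, 2, 0, 0], [0, -1, -1, 0, 0, 2, 0], [0, 0, 0, -1, 0, 0, 2]].
The roots have two lengths (squared-length ratio 2:1); the short ones are alpha_{2,3,4,5,6,7}. The associated Dynkin diagram is a chain of 7 nodes with a double edge at one end; the terminal node there is the unique long simple root (C_7), so the type is C_7 (the algebra sp(14)).

C_7 (sp(14))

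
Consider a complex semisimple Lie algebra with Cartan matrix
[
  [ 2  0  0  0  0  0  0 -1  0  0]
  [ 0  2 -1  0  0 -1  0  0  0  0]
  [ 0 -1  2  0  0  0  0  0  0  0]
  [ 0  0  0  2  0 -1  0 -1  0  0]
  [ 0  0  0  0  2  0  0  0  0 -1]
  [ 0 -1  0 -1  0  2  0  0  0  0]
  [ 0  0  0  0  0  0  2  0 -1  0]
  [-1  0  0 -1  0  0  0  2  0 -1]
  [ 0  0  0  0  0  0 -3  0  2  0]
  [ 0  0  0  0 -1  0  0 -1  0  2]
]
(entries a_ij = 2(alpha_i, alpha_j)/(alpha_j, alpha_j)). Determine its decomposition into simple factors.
type E_8 ⊕ type G_2

The diagram associated to this matrix has two connected components: the simple roots {alpha_1, alpha_2, alpha_3, alpha_4, alpha_5, alpha_6, alpha_8, alpha_10} form a chain of 7 nodes with one extra node attached to the third node from one end (E_8), and {alpha_7, alpha_9} form two nodes joined by a triple edge (G_2). A semisimple Lie algebra decomposes uniquely as the direct sum of simple ideals, one per connected component of its Dynkin diagram, so g ≅ E_8 ⊕ G_2 (dimension 248 + 14 = 262).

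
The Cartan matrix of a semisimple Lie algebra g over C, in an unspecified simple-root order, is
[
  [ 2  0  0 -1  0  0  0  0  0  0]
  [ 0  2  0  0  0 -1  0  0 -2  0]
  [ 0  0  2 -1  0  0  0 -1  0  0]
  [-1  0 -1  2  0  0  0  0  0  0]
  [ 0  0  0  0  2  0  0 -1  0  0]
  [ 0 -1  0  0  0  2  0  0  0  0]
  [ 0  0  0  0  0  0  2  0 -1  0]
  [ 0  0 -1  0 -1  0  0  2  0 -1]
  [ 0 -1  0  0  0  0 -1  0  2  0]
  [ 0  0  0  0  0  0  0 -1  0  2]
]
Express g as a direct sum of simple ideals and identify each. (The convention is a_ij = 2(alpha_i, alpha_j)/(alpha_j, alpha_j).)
D_6 (so(12)) ⊕ F_4

The diagram associated to this matrix has two connected components: the simple roots {alpha_1, alpha_3, alpha_4, alpha_5, alpha_8, alpha_10} form a chain of 4 nodes with a fork of two nodes at one end (D_6), and {alpha_2, alpha_6, alpha_7, alpha_9} form a chain of 4 nodes with a double edge between the middle two (F_4). A semisimple Lie algebra decomposes uniquely as the direct sum of simple ideals, one per connected component of its Dynkin diagram, so g ≅ D_6 ⊕ F_4 (dimension 66 + 52 = 118).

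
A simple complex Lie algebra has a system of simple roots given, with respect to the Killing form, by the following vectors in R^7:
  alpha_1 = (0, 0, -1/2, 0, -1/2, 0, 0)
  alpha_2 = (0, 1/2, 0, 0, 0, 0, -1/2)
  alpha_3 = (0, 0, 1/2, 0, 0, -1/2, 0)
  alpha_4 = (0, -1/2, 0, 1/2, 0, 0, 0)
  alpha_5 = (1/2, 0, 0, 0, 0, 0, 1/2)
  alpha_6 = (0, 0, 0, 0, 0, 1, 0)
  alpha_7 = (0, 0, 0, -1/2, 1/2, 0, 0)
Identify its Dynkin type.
C7

Compute the Cartan integers a_ij = 2(alpha_i, alpha_j)/(alpha_j, alpha_j); the resulting 7x7 Cartan matrix is
[[2, 0, -1, 0, 0, 0, -1], [0, 2, 0, -1, -1, 0, 0], [-1, 0, 2, 0, 0, -1, 0], [0, -1, 0, 2, 0, 0, -1], [0, -1, 0, 0, 2, 0, 0], [0, 0, -2, 0, 0, 2, 0], [-1, 0, 0, -1, 0, 0, 2]].
The roots have two lengths (squared-length ratio 2:1); the short ones are alpha_{1,2,3,4,5,7}. The associated Dynkin diagram is a chain of 7 nodes with a double edge at one end; the terminal node there is the unique long simple root (C_7), so the type is C_7 (the algebra sp(14)).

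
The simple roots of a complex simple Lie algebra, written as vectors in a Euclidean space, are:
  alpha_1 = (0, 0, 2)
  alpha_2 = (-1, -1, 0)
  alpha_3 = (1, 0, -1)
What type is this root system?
Compute the Cartan integers a_ij = 2(alpha_i, alpha_j)/(alpha_j, alpha_j); the resulting 3x3 Cartan matrix is
[[2, 0, -2], [0, 2, -1], [-1, -1, 2]].
The roots have two lengths (squared-length ratio 2:1); the short ones are alpha_{2,3}. The associated Dynkin diagram is a chain of 3 nodes with a double edge at one end; the terminal node there is the unique long simple root (C_3), so the type is C_3 (the algebra sp(6)).

C_3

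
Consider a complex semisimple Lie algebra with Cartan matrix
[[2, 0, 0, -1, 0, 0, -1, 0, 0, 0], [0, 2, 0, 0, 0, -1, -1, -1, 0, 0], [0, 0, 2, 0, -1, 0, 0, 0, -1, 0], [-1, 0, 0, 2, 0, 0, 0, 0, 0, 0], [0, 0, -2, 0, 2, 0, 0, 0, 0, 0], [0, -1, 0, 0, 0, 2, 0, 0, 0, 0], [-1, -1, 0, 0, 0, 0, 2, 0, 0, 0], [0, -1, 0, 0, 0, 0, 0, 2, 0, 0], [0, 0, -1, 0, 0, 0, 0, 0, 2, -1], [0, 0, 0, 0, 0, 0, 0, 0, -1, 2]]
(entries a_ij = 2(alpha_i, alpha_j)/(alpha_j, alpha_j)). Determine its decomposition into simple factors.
The diagram associated to this matrix has two connected components: the simple roots {alpha_3, alpha_5, alpha_9, alpha_10} form a chain of 4 nodes with a double edge at one end; the terminal node there is the unique long simple root (C_4), and {alpha_1, alpha_2, alpha_4, alpha_6, alpha_7, alpha_8} form a chain of 4 nodes with a fork of two nodes at one end (D_6). A semisimple Lie algebra decomposes uniquely as the direct sum of simple ideals, one per connected component of its Dynkin diagram, so g ≅ C_4 ⊕ D_6 (dimension 36 + 66 = 102).

C_4 ⊕ D_6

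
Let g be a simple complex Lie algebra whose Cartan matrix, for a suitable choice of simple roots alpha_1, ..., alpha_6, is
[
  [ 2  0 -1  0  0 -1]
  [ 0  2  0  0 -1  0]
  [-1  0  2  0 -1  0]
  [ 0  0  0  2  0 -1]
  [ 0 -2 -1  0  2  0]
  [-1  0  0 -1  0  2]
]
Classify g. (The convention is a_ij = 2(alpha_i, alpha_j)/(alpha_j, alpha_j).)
B6

The matrix has rank 6 with 2's on the diagonal. Reading the off-diagonal entries as Dynkin edges (a single edge where a_ij = a_ji = -1; a double or triple edge where a_ij * a_ji = 2 or 3), the diagram is a chain of 6 nodes with a double edge at one end; the terminal node there is the unique short simple root (B_6). One simple-root ordering that puts it in standard form is (alpha_4, alpha_6, alpha_1, alpha_3, alpha_5, alpha_2). So the algebra is type B_6, i.e. so(13).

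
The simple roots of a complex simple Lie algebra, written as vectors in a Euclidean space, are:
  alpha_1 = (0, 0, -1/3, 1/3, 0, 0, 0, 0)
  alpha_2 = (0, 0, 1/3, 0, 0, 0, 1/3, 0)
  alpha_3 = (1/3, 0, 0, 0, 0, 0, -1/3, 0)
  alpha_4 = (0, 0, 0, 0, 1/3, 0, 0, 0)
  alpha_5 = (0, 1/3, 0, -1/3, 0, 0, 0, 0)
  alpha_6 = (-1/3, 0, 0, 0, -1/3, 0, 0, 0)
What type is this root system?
B_6 (so(13))

Compute the Cartan integers a_ij = 2(alpha_i, alpha_j)/(alpha_j, alpha_j); the resulting 6x6 Cartan matrix is
[[2, -1, 0, 0, -1, 0], [-1, 2, -1, 0, 0, 0], [0, -1, 2, 0, 0, -1], [0, 0, 0, 2, 0, -1], [-1, 0, 0, 0, 2, 0], [0, 0, -1, -2, 0, 2]].
The roots have two lengths (squared-length ratio 2:1); the short ones are alpha_{4}. The associated Dynkin diagram is a chain of 6 nodes with a double edge at one end; the terminal node there is the unique short simple root (B_6), so the type is B_6 (the algebra so(13)).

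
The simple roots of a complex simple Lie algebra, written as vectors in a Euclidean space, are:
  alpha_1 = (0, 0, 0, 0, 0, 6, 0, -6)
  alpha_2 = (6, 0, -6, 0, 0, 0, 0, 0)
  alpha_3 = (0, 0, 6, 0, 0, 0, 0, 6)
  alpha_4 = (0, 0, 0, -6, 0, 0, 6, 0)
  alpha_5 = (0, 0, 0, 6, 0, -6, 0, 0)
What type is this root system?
Compute the Cartan integers a_ij = 2(alpha_i, alpha_j)/(alpha_j, alpha_j); the resulting 5x5 Cartan matrix is
[[2, 0, -1, 0, -1], [0, 2, -1, 0, 0], [-1, -1, 2, 0, 0], [0, 0, 0, 2, -1], [-1, 0, 0, -1, 2]].
All simple roots have the same length, so the diagram is simply laced. The associated Dynkin diagram is a chain of 5 nodes with single edges (A_5), so the type is A_5 (the algebra sl(6)).

A_5 (sl(6))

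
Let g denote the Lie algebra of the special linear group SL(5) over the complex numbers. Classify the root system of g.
type A_4

This is sl(5), which has dimension 5^2 - 1 = 24 and rank 5 - 1 = 4 (a Cartan subalgebra is the diagonal traceless matrices). In the classification of classical Lie algebras, the special linear algebra sl(n+1) has type A_n; here n = 4, so the Dynkin diagram is a chain of 4 nodes with single edges (A_4). Hence the type is A_4.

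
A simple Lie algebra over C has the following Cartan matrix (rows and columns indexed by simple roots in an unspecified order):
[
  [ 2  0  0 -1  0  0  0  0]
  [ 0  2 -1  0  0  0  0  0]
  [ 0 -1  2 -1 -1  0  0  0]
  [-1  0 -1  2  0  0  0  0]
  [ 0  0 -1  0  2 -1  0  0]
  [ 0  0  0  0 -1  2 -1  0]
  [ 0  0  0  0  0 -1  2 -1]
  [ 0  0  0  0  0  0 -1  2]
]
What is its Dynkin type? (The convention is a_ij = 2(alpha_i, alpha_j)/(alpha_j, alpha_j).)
E8

The matrix has rank 8 with 2's on the diagonal. Reading the off-diagonal entries as Dynkin edges (a single edge where a_ij = a_ji = -1; a double or triple edge where a_ij * a_ji = 2 or 3), the diagram is a chain of 7 nodes with one extra node attached to the third node from one end (E_8). One simple-root ordering that puts it in standard form is (alpha_1, alpha_2, alpha_4, alpha_3, alpha_5, alpha_6, alpha_7, alpha_8). So the algebra is type E_8.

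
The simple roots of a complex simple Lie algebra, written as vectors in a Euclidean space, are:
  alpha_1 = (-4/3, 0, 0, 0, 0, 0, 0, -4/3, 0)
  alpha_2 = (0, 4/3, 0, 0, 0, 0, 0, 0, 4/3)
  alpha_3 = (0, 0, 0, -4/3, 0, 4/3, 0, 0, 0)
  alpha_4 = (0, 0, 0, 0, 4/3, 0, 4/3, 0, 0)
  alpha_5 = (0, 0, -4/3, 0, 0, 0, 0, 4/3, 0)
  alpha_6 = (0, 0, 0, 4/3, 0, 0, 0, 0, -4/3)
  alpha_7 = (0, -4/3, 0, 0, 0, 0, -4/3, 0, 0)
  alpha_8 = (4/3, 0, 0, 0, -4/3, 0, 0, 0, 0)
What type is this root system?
A_8 (sl(9))

Compute the Cartan integers a_ij = 2(alpha_i, alpha_j)/(alpha_j, alpha_j); the resulting 8x8 Cartan matrix is
[[2, 0, 0, 0, -1, 0, 0, -1], [0, 2, 0, 0, 0, -1, -1, 0], [0, 0, 2, 0, 0, -1, 0, 0], [0, 0, 0, 2, 0, 0, -1, -1], [-1, 0, 0, 0, 2, 0, 0, 0], [0, -1, -1, 0, 0, 2, 0, 0], [0, -1, 0, -1, 0, 0, 2, 0], [-1, 0, 0, -1, 0, 0, 0, 2]].
All simple roots have the same length, so the diagram is simply laced. The associated Dynkin diagram is a chain of 8 nodes with single edges (A_8), so the type is A_8 (the algebra sl(9)).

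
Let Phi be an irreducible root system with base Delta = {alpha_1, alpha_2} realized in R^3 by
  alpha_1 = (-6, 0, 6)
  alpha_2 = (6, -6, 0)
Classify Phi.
Compute the Cartan integers a_ij = 2(alpha_i, alpha_j)/(alpha_j, alpha_j); the resulting 2x2 Cartan matrix is
[[2, -1], [-1, 2]].
All simple roots have the same length, so the diagram is simply laced. The associated Dynkin diagram is a chain of 2 nodes with single edges (A_2), so the type is A_2 (the algebra sl(3)).

A2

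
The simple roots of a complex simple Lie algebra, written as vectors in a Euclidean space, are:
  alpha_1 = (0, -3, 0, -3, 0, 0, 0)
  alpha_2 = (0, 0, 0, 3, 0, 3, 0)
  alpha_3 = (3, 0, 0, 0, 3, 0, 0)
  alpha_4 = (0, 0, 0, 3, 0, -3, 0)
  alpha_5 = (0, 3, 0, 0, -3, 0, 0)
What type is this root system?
type D_5

Compute the Cartan integers a_ij = 2(alpha_i, alpha_j)/(alpha_j, alpha_j); the resulting 5x5 Cartan matrix is
[[2, -1, 0, -1, -1], [-1, 2, 0, 0, 0], [0, 0, 2, 0, -1], [-1, 0, 0, 2, 0], [-1, 0, -1, 0, 2]].
All simple roots have the same length, so the diagram is simply laced. The associated Dynkin diagram is a chain of 3 nodes with a fork of two nodes at one end (D_5), so the type is D_5 (the algebra so(10)).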